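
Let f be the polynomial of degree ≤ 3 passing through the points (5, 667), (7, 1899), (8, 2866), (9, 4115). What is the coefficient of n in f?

Write f(n) = an^3 + bn^2 + cn + d. Substituting each data point gives a linear system:
  125a + 25b + 5c + d = 667
  343a + 49b + 7c + d = 1899
  512a + 64b + 8c + d = 2866
  729a + 81b + 9c + d = 4115
Solving the system yields a = 6, b = -3, c = -2, d = 2.
So f(n) = 6n^3 - 3n^2 - 2n + 2.
The coefficient of n is -2.

-2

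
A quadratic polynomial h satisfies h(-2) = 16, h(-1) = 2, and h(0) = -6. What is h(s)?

h(s) = 3s^2 - 5s - 6

Write h(s) = as^2 + bs + c. Substituting each data point gives a linear system:
  4a - 2b + c = 16
  a - b + c = 2
  c = -6
Solving the system yields a = 3, b = -5, c = -6.
So h(s) = 3s^2 - 5s - 6.
Check: h(-2) = 16. ✓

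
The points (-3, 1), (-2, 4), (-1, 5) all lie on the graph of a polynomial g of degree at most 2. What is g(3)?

-11

Forward differences of the values at t = -3, -2, -1:
  g  : 1  4  5
  Δ  : 3  1
  Δ^2: -2
The second differences are constant, confirming degree 2.
Interpolating (Newton forward form) and evaluating at t = 3 gives g(3) = -11.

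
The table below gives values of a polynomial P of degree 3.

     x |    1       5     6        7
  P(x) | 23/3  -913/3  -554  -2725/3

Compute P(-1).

Using the Lagrange interpolation formula with nodes 1, 5, 6, 7:
  L_0(x) = (x - 5)(x - 6)(x - 7) / -120
  L_1(x) = (x - 1)(x - 6)(x - 7) / 8
  L_2(x) = (x - 1)(x - 5)(x - 7) / -5
  L_3(x) = (x - 1)(x - 5)(x - 6) / 12
Then P(x) = 23/3·L_0(x) - 913/3·L_1(x) - 554·L_2(x) - 2725/3·L_3(x).
Expanding and collecting terms gives P(x) = -3x^3 + (5/3)x^2 + 5x + 4.
Evaluating at x = -1: P(-1) = 11/3.

11/3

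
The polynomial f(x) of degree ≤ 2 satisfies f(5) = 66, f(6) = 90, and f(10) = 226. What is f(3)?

Using the Lagrange interpolation formula with nodes 5, 6, 10:
  L_0(x) = (x - 6)(x - 10) / 5
  L_1(x) = (x - 5)(x - 10) / -4
  L_2(x) = (x - 5)(x - 6) / 20
Then f(x) = 66·L_0(x) + 90·L_1(x) + 226·L_2(x).
Expanding and collecting terms gives f(x) = 2x² + 2x + 6.
Evaluating at x = 3: f(3) = 30.

30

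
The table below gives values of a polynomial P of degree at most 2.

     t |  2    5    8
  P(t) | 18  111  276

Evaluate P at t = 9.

347

Write P(t) = at^2 + bt + c. Substituting each data point gives a linear system:
  4a + 2b + c = 18
  25a + 5b + c = 111
  64a + 8b + c = 276
Solving the system yields a = 4, b = 3, c = -4.
So P(t) = 4t² + 3t - 4.
Then P(9) = 347.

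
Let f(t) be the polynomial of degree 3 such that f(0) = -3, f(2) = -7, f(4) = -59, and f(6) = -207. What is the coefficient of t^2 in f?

Write f(t) = at^3 + bt^2 + ct + d. Substituting each data point gives a linear system:
  d = -3
  8a + 4b + 2c + d = -7
  64a + 16b + 4c + d = -59
  216a + 36b + 6c + d = -207
Solving the system yields a = -1, b = 0, c = 2, d = -3.
So f(t) = -t^3 + 2t - 3.
The coefficient of t^2 is 0.

0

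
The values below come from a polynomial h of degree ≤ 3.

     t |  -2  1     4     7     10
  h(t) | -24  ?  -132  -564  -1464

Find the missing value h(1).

The 4 known points determine the degree-3 polynomial uniquely.
Write h(t) = at^3 + bt^2 + ct + d. Substituting each data point gives a linear system:
  -8a + 4b - 2c + d = -24
  64a + 16b + 4c + d = -132
  343a + 49b + 7c + d = -564
  1000a + 100b + 10c + d = -1464
Solving the system yields a = -1, b = -5, c = 4, d = -4.
So h(t) = -t^3 - 5t^2 + 4t - 4.
Then h(1) = -6.

-6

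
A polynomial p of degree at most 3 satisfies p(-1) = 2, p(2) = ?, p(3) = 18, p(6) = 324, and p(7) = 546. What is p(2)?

-4

The 4 known points determine the degree-3 polynomial uniquely.
Write p(t) = at^3 + bt^2 + ct + d. Substituting each data point gives a linear system:
  -a + b - c + d = 2
  27a + 9b + 3c + d = 18
  216a + 36b + 6c + d = 324
  343a + 49b + 7c + d = 546
Solving the system yields a = 2, b = -2, c = -6, d = 0.
So p(t) = 2t³ - 2t² - 6t.
Then p(2) = -4.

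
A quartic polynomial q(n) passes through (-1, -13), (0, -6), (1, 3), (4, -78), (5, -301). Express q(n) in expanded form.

Using the Lagrange interpolation formula with nodes -1, 0, 1, 4, 5:
  L_0(n) = n(n - 1)(n - 4)(n - 5) / 60
  L_1(n) = (n + 1)(n - 1)(n - 4)(n - 5) / -20
  L_2(n) = (n + 1)n(n - 4)(n - 5) / 24
  L_3(n) = (n + 1)n(n - 1)(n - 5) / -60
  L_4(n) = (n + 1)n(n - 1)(n - 4) / 120
Then q(n) = -13·L_0(n) - 6·L_1(n) + 3·L_2(n) - 78·L_3(n) - 301·L_4(n).
Expanding and collecting terms gives q(n) = -n^4 + 2n^3 + 2n^2 + 6n - 6.
Check: q(0) = -6. ✓

q(n) = -n^4 + 2n^3 + 2n^2 + 6n - 6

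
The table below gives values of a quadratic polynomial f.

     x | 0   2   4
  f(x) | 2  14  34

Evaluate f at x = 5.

Write f(x) = ax^2 + bx + c. Substituting each data point gives a linear system:
  c = 2
  4a + 2b + c = 14
  16a + 4b + c = 34
Solving the system yields a = 1, b = 4, c = 2.
So f(x) = x² + 4x + 2.
Then f(5) = 47.

47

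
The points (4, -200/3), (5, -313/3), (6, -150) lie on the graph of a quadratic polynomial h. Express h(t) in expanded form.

Using the Lagrange interpolation formula with nodes 4, 5, 6:
  L_0(t) = (t - 5)(t - 6) / 2
  L_1(t) = (t - 4)(t - 6) / -1
  L_2(t) = (t - 4)(t - 5) / 2
Then h(t) = -200/3·L_0(t) - 313/3·L_1(t) - 150·L_2(t).
Expanding and collecting terms gives h(t) = -4t^2 - (5/3)t + 4.
Check: h(4) = -200/3. ✓

h(t) = -4t^2 - (5/3)t + 4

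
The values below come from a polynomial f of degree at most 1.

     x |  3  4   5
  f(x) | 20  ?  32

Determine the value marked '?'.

26

The 2 known points determine the degree-1 polynomial uniquely.
Write f(x) = ax + b. Substituting each data point gives a linear system:
  3a + b = 20
  5a + b = 32
Solving the system yields a = 6, b = 2.
So f(x) = 6x + 2.
Then f(4) = 26.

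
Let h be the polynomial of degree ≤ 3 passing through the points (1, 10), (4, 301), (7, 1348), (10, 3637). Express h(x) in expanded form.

h(x) = 3x^3 + 6x^2 + 4x - 3

Write h(x) = ax^3 + bx^2 + cx + d. Substituting each data point gives a linear system:
  a + b + c + d = 10
  64a + 16b + 4c + d = 301
  343a + 49b + 7c + d = 1348
  1000a + 100b + 10c + d = 3637
Solving the system yields a = 3, b = 6, c = 4, d = -3.
So h(x) = 3x^3 + 6x^2 + 4x - 3.
Check: h(4) = 301. ✓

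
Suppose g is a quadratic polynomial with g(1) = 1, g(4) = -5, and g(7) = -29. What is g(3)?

-1

Write g(u) = au^2 + bu + c. Substituting each data point gives a linear system:
  a + b + c = 1
  16a + 4b + c = -5
  49a + 7b + c = -29
Solving the system yields a = -1, b = 3, c = -1.
So g(u) = -u² + 3u - 1.
Then g(3) = -1.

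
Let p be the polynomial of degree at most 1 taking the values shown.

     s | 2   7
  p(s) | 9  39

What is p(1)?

Write p(s) = as + b. Substituting each data point gives a linear system:
  2a + b = 9
  7a + b = 39
Solving the system yields a = 6, b = -3.
So p(s) = 6s - 3.
Then p(1) = 3.

3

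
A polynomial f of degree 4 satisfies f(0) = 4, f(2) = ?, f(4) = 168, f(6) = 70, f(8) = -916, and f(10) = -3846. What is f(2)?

50

The 5 known points determine the degree-4 polynomial uniquely.
Write f(x) = ax^4 + bx^3 + cx^2 + dx + e. Substituting each data point gives a linear system:
  e = 4
  256a + 64b + 16c + 4d + e = 168
  1296a + 216b + 36c + 6d + e = 70
  4096a + 512b + 64c + 8d + e = -916
  10000a + 1000b + 100c + 10d + e = -3846
Solving the system yields a = -1, b = 6, c = 1, d = 5, e = 4.
So f(x) = -x^4 + 6x^3 + x^2 + 5x + 4.
Then f(2) = 50.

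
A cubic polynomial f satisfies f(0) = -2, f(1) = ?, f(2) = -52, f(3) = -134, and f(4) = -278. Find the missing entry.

-14

On equispaced nodes a degree-3 polynomial has vanishing fourth forward difference, so
  f(0) - 4·f(1) + 6·f(2) - 4·f(3) + f(4) = 0.
Substituting the known values and solving for f(1):
  -4·f(1) = 56
  f(1) = -14.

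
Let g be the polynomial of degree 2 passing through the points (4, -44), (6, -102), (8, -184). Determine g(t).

g(t) = -3t^2 + t

Write g(t) = at^2 + bt + c. Substituting each data point gives a linear system:
  16a + 4b + c = -44
  36a + 6b + c = -102
  64a + 8b + c = -184
Solving the system yields a = -3, b = 1, c = 0.
So g(t) = -3t^2 + t.
Check: g(6) = -102. ✓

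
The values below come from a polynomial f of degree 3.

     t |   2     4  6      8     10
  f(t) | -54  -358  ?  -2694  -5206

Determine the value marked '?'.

The 4 known points determine the degree-3 polynomial uniquely.
Write f(t) = at^3 + bt^2 + ct + d. Substituting each data point gives a linear system:
  8a + 4b + 2c + d = -54
  64a + 16b + 4c + d = -358
  512a + 64b + 8c + d = -2694
  1000a + 100b + 10c + d = -5206
Solving the system yields a = -5, b = -2, c = 0, d = -6.
So f(t) = -5t^3 - 2t^2 - 6.
Then f(6) = -1158.

-1158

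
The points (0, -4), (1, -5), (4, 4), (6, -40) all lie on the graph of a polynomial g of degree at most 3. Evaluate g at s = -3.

Write g(s) = as^3 + bs^2 + cs + d. Substituting each data point gives a linear system:
  d = -4
  a + b + c + d = -5
  64a + 16b + 4c + d = 4
  216a + 36b + 6c + d = -40
Solving the system yields a = -1, b = 6, c = -6, d = -4.
So g(s) = -s^3 + 6s^2 - 6s - 4.
Then g(-3) = 95.

95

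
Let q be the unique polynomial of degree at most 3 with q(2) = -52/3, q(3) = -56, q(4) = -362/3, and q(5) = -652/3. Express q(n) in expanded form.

Write q(n) = an^3 + bn^2 + cn + d. Substituting each data point gives a linear system:
  8a + 4b + 2c + d = -52/3
  27a + 9b + 3c + d = -56
  64a + 16b + 4c + d = -362/3
  125a + 25b + 5c + d = -652/3
Solving the system yields a = -1, b = -4, c = 1/3, d = 6.
So q(n) = -n^3 - 4n^2 + (1/3)n + 6.
Check: q(3) = -56. ✓

q(n) = -n^3 - 4n^2 + (1/3)n + 6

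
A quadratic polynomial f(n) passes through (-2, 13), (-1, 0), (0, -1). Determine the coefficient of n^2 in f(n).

Write f(n) = an^2 + bn + c. Substituting each data point gives a linear system:
  4a - 2b + c = 13
  a - b + c = 0
  c = -1
Solving the system yields a = 6, b = 5, c = -1.
So f(n) = 6n^2 + 5n - 1.
The leading coefficient is 6.

6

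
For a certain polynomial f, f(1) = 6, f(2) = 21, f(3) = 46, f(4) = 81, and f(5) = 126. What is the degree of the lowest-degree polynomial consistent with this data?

Forward differences of the values at s = 1, 2, 3, 4, 5:
  f  : 6  21  46  81  126
  Δ  : 15  25  35  45
  Δ^2: 10  10  10
  Δ^3: 0  0
  Δ^4: 0
The second differences are constant (10) and nonzero, while all higher differences vanish, so the minimal degree is 2.

2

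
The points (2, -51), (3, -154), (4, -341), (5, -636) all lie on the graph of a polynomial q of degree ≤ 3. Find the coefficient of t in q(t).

3

Write q(t) = at^3 + bt^2 + ct + d. Substituting each data point gives a linear system:
  8a + 4b + 2c + d = -51
  27a + 9b + 3c + d = -154
  64a + 16b + 4c + d = -341
  125a + 25b + 5c + d = -636
Solving the system yields a = -4, b = -6, c = 3, d = -1.
So q(t) = -4t^3 - 6t^2 + 3t - 1.
The coefficient of t is 3.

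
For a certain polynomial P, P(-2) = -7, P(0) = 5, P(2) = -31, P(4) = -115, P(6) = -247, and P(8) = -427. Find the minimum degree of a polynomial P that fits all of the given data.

2

Forward differences of the values at s = -2, 0, 2, 4, 6, 8:
  P  : -7  5  -31  -115  -247  -427
  Δ  : 12  -36  -84  -132  -180
  Δ^2: -48  -48  -48  -48
  Δ^3: 0  0  0
  Δ^4: 0  0
  Δ^5: 0
The second differences are constant (-48) and nonzero, while all higher differences vanish, so the minimal degree is 2.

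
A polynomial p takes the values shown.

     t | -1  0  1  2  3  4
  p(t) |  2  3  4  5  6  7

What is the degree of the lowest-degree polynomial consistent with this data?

1

Forward differences of the values at t = -1, 0, 1, 2, 3, 4:
  p  : 2  3  4  5  6  7
  Δ  : 1  1  1  1  1
  Δ^2: 0  0  0  0
  Δ^3: 0  0  0
  Δ^4: 0  0
  Δ^5: 0
The first differences are constant (1) and nonzero, while all higher differences vanish, so the minimal degree is 1.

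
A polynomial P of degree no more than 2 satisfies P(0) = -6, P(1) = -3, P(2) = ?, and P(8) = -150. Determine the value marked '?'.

The 3 known points determine the degree-2 polynomial uniquely.
Write P(s) = as^2 + bs + c. Substituting each data point gives a linear system:
  c = -6
  a + b + c = -3
  64a + 8b + c = -150
Solving the system yields a = -3, b = 6, c = -6.
So P(s) = -3s^2 + 6s - 6.
Then P(2) = -6.

-6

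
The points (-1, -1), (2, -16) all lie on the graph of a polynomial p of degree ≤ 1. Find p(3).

Using the Lagrange interpolation formula with nodes -1, 2:
  L_0(t) = (t - 2) / -3
  L_1(t) = (t + 1) / 3
Then p(t) = -1·L_0(t) - 16·L_1(t).
Expanding and collecting terms gives p(t) = -5t - 6.
Evaluating at t = 3: p(3) = -21.

-21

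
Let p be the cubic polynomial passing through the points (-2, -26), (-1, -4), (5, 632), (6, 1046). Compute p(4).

346

Write p(x) = ax^3 + bx^2 + cx + d. Substituting each data point gives a linear system:
  -8a + 4b - 2c + d = -26
  -a + b - c + d = -4
  125a + 25b + 5c + d = 632
  216a + 36b + 6c + d = 1046
Solving the system yields a = 4, b = 4, c = 6, d = 2.
So p(x) = 4x^3 + 4x^2 + 6x + 2.
Then p(4) = 346.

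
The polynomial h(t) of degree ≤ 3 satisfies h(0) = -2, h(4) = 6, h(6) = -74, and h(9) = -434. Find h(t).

Write h(t) = at^3 + bt^2 + ct + d. Substituting each data point gives a linear system:
  d = -2
  64a + 16b + 4c + d = 6
  216a + 36b + 6c + d = -74
  729a + 81b + 9c + d = -434
Solving the system yields a = -1, b = 3, c = 6, d = -2.
So h(t) = -t^3 + 3t^2 + 6t - 2.
Check: h(0) = -2. ✓

h(t) = -t^3 + 3t^2 + 6t - 2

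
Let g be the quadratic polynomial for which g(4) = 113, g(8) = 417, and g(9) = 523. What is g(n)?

g(n) = 6n^2 + 4n + 1

Write g(n) = an^2 + bn + c. Substituting each data point gives a linear system:
  16a + 4b + c = 113
  64a + 8b + c = 417
  81a + 9b + c = 523
Solving the system yields a = 6, b = 4, c = 1.
So g(n) = 6n² + 4n + 1.
Check: g(9) = 523. ✓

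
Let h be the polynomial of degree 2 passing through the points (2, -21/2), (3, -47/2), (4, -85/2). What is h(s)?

h(s) = -3s^2 + 2s - 5/2

Using the Lagrange interpolation formula with nodes 2, 3, 4:
  L_0(s) = (s - 3)(s - 4) / 2
  L_1(s) = (s - 2)(s - 4) / -1
  L_2(s) = (s - 2)(s - 3) / 2
Then h(s) = -21/2·L_0(s) - 47/2·L_1(s) - 85/2·L_2(s).
Expanding and collecting terms gives h(s) = -3s^2 + 2s - 5/2.
Check: h(3) = -47/2. ✓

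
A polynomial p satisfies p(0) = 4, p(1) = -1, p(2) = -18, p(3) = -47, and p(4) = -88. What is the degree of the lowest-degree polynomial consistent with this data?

2

Forward differences of the values at s = 0, 1, 2, 3, 4:
  p  : 4  -1  -18  -47  -88
  Δ  : -5  -17  -29  -41
  Δ^2: -12  -12  -12
  Δ^3: 0  0
  Δ^4: 0
The second differences are constant (-12) and nonzero, while all higher differences vanish, so the minimal degree is 2.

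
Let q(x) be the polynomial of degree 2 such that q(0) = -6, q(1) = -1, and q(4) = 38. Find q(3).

21

Using the Lagrange interpolation formula with nodes 0, 1, 4:
  L_0(x) = (x - 1)(x - 4) / 4
  L_1(x) = x(x - 4) / -3
  L_2(x) = x(x - 1) / 12
Then q(x) = -6·L_0(x) - 1·L_1(x) + 38·L_2(x).
Expanding and collecting terms gives q(x) = 2x^2 + 3x - 6.
Evaluating at x = 3: q(3) = 21.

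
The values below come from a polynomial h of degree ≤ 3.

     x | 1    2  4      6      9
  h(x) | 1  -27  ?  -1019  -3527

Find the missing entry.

-287

The 4 known points determine the degree-3 polynomial uniquely.
Write h(x) = ax^3 + bx^2 + cx + d. Substituting each data point gives a linear system:
  a + b + c + d = 1
  8a + 4b + 2c + d = -27
  216a + 36b + 6c + d = -1019
  729a + 81b + 9c + d = -3527
Solving the system yields a = -5, b = 1, c = 4, d = 1.
So h(x) = -5x³ + x² + 4x + 1.
Then h(4) = -287.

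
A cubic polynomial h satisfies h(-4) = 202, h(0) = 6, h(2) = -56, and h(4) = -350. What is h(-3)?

Write h(s) = as^3 + bs^2 + cs + d. Substituting each data point gives a linear system:
  -64a + 16b - 4c + d = 202
  d = 6
  8a + 4b + 2c + d = -56
  64a + 16b + 4c + d = -350
Solving the system yields a = -4, b = -5, c = -5, d = 6.
So h(s) = -4s^3 - 5s^2 - 5s + 6.
Then h(-3) = 84.

84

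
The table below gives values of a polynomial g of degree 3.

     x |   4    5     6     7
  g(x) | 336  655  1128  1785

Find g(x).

Write g(x) = ax^3 + bx^2 + cx + d. Substituting each data point gives a linear system:
  64a + 16b + 4c + d = 336
  125a + 25b + 5c + d = 655
  216a + 36b + 6c + d = 1128
  343a + 49b + 7c + d = 1785
Solving the system yields a = 5, b = 2, c = -4, d = 0.
So g(x) = 5x³ + 2x² - 4x.
Check: g(4) = 336. ✓

g(x) = 5x^3 + 2x^2 - 4x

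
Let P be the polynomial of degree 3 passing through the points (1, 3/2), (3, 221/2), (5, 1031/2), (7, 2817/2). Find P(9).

Using the Lagrange interpolation formula with nodes 1, 3, 5, 7:
  L_0(u) = (u - 3)(u - 5)(u - 7) / -48
  L_1(u) = (u - 1)(u - 5)(u - 7) / 16
  L_2(u) = (u - 1)(u - 3)(u - 7) / -16
  L_3(u) = (u - 1)(u - 3)(u - 5) / 48
Then P(u) = 3/2·L_0(u) + 221/2·L_1(u) + 1031/2·L_2(u) + 2817/2·L_3(u).
Expanding and collecting terms gives P(u) = 4u³ + u² - (3/2)u - 2.
Evaluating at u = 9: P(9) = 5963/2.

5963/2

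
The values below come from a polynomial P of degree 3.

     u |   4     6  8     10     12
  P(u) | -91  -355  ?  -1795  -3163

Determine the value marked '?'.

On equispaced nodes a degree-3 polynomial has vanishing fourth forward difference, so
  P(4) - 4·P(6) + 6·P(8) - 4·P(10) + P(12) = 0.
Substituting the known values and solving for P(8):
  6·P(8) = -5346
  P(8) = -891.

-891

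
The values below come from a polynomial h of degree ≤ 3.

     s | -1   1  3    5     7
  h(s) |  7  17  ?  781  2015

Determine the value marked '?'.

195

On equispaced nodes a degree-3 polynomial has vanishing fourth forward difference, so
  h(-1) - 4·h(1) + 6·h(3) - 4·h(5) + h(7) = 0.
Substituting the known values and solving for h(3):
  6·h(3) = 1170
  h(3) = 195.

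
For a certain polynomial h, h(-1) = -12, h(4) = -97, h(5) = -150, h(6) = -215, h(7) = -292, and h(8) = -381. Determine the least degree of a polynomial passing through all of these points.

Divided differences on the nodes -1, 4, 5, 6, 7, 8:
  order 0: -12  -97  -150  -215  -292  -381
  order 1: -17  -53  -65  -77  -89
  order 2: -6  -6  -6  -6
  order 3: 0  0  0
  order 4: 0  0
  order 5: 0
The order-2 divided differences are all -6 (nonzero) and every higher order vanishes, so the data lies on a polynomial of degree exactly 2.

2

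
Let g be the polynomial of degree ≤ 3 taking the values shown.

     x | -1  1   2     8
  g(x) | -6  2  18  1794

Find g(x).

g(x) = 4x^3 - 4x^2 + 2

Write g(x) = ax^3 + bx^2 + cx + d. Substituting each data point gives a linear system:
  -a + b - c + d = -6
  a + b + c + d = 2
  8a + 4b + 2c + d = 18
  512a + 64b + 8c + d = 1794
Solving the system yields a = 4, b = -4, c = 0, d = 2.
So g(x) = 4x³ - 4x² + 2.
Check: g(-1) = -6. ✓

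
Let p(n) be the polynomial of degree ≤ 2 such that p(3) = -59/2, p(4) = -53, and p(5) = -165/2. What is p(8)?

-207

Using the Lagrange interpolation formula with nodes 3, 4, 5:
  L_0(n) = (n - 4)(n - 5) / 2
  L_1(n) = (n - 3)(n - 5) / -1
  L_2(n) = (n - 3)(n - 4) / 2
Then p(n) = -59/2·L_0(n) - 53·L_1(n) - 165/2·L_2(n).
Expanding and collecting terms gives p(n) = -3n² - (5/2)n + 5.
Evaluating at n = 8: p(8) = -207.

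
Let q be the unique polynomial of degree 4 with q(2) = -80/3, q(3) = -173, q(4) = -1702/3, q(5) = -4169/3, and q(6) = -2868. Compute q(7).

Write q(u) = au^4 + bu^3 + cu^2 + du + e. Substituting each data point gives a linear system:
  16a + 8b + 4c + 2d + e = -80/3
  81a + 27b + 9c + 3d + e = -173
  256a + 64b + 16c + 4d + e = -1702/3
  625a + 125b + 25c + 5d + e = -4169/3
  1296a + 216b + 36c + 6d + e = -2868
Solving the system yields a = -2, b = -2, c = 4, d = 5/3, e = 2.
So q(u) = -2u^4 - 2u^3 + 4u^2 + (5/3)u + 2.
Then q(7) = -15835/3.

-15835/3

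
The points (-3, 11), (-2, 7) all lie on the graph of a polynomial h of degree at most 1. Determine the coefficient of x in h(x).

-4

Write h(x) = ax + b. Substituting each data point gives a linear system:
  -3a + b = 11
  -2a + b = 7
Solving the system yields a = -4, b = -1.
So h(x) = -4x - 1.
The leading coefficient is -4.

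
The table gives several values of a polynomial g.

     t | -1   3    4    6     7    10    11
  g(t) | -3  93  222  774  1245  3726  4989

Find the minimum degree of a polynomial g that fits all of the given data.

Divided differences on the nodes -1, 3, 4, 6, 7, 10, 11:
  order 0: -3  93  222  774  1245  3726  4989
  order 1: 24  129  276  471  827  1263
  order 2: 21  49  65  89  109
  order 3: 4  4  4  4
  order 4: 0  0  0
  order 5: 0  0
  order 6: 0
The order-3 divided differences are all 4 (nonzero) and every higher order vanishes, so the data lies on a polynomial of degree exactly 3.

3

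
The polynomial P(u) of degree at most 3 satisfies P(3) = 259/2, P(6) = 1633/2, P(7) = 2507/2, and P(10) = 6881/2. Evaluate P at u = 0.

1/2

Using the Lagrange interpolation formula with nodes 3, 6, 7, 10:
  L_0(u) = (u - 6)(u - 7)(u - 10) / -84
  L_1(u) = (u - 3)(u - 7)(u - 10) / 12
  L_2(u) = (u - 3)(u - 6)(u - 10) / -12
  L_3(u) = (u - 3)(u - 6)(u - 7) / 84
Then P(u) = 259/2·L_0(u) + 1633/2·L_1(u) + 2507/2·L_2(u) + 6881/2·L_3(u).
Expanding and collecting terms gives P(u) = 3u^3 + 4u^2 + 4u + 1/2.
Evaluating at u = 0: P(0) = 1/2.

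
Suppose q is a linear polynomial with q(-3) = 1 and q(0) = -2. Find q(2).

-4

Write q(t) = at + b. Substituting each data point gives a linear system:
  -3a + b = 1
  b = -2
Solving the system yields a = -1, b = -2.
So q(t) = -t - 2.
Then q(2) = -4.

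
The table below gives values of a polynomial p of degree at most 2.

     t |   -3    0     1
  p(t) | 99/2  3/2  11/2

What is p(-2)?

47/2

Using the Lagrange interpolation formula with nodes -3, 0, 1:
  L_0(t) = t(t - 1) / 12
  L_1(t) = (t + 3)(t - 1) / -3
  L_2(t) = (t + 3)t / 4
Then p(t) = 99/2·L_0(t) + 3/2·L_1(t) + 11/2·L_2(t).
Expanding and collecting terms gives p(t) = 5t^2 - t + 3/2.
Evaluating at t = -2: p(-2) = 47/2.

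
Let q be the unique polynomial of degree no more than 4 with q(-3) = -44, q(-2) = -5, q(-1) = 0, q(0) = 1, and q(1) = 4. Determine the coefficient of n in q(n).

Write q(n) = an^4 + bn^3 + cn^2 + dn + e. Substituting each data point gives a linear system:
  81a - 27b + 9c - 3d + e = -44
  16a - 8b + 4c - 2d + e = -5
  a - b + c - d + e = 0
  e = 1
  a + b + c + d + e = 4
Solving the system yields a = -1, b = -1, c = 2, d = 3, e = 1.
So q(n) = -n⁴ - n³ + 2n² + 3n + 1.
The coefficient of n is 3.

3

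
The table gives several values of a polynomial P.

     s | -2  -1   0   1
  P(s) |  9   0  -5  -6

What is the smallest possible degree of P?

Forward differences of the values at s = -2, -1, 0, 1:
  P  : 9  0  -5  -6
  Δ  : -9  -5  -1
  Δ^2: 4  4
  Δ^3: 0
The second differences are constant (4) and nonzero, while all higher differences vanish, so the minimal degree is 2.

2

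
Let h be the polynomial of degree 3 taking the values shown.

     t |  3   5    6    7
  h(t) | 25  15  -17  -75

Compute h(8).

Write h(t) = at^3 + bt^2 + ct + d. Substituting each data point gives a linear system:
  27a + 9b + 3c + d = 25
  125a + 25b + 5c + d = 15
  216a + 36b + 6c + d = -17
  343a + 49b + 7c + d = -75
Solving the system yields a = -1, b = 5, c = 4, d = -5.
So h(t) = -t³ + 5t² + 4t - 5.
Then h(8) = -165.

-165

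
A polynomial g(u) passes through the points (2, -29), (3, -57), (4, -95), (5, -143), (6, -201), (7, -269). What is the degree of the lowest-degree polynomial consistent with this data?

Forward differences of the values at u = 2, 3, 4, 5, 6, 7:
  g  : -29  -57  -95  -143  -201  -269
  Δ  : -28  -38  -48  -58  -68
  Δ^2: -10  -10  -10  -10
  Δ^3: 0  0  0
  Δ^4: 0  0
  Δ^5: 0
The second differences are constant (-10) and nonzero, while all higher differences vanish, so the minimal degree is 2.

2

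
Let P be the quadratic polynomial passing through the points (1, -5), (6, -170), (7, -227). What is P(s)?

Write P(s) = as^2 + bs + c. Substituting each data point gives a linear system:
  a + b + c = -5
  36a + 6b + c = -170
  49a + 7b + c = -227
Solving the system yields a = -4, b = -5, c = 4.
So P(s) = -4s^2 - 5s + 4.
Check: P(6) = -170. ✓

P(s) = -4s^2 - 5s + 4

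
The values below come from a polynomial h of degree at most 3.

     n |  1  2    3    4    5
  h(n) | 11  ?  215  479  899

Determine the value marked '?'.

The 4 known points determine the degree-3 polynomial uniquely.
Write h(n) = an^3 + bn^2 + cn + d. Substituting each data point gives a linear system:
  a + b + c + d = 11
  27a + 9b + 3c + d = 215
  64a + 16b + 4c + d = 479
  125a + 25b + 5c + d = 899
Solving the system yields a = 6, b = 6, c = 0, d = -1.
So h(n) = 6n³ + 6n² - 1.
Then h(2) = 71.

71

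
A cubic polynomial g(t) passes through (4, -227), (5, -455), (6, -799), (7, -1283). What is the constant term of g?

Write g(t) = at^3 + bt^2 + ct + d. Substituting each data point gives a linear system:
  64a + 16b + 4c + d = -227
  125a + 25b + 5c + d = -455
  216a + 36b + 6c + d = -799
  343a + 49b + 7c + d = -1283
Solving the system yields a = -4, b = 2, c = -2, d = 5.
So g(t) = -4t^3 + 2t^2 - 2t + 5.
The constant term is 5.

5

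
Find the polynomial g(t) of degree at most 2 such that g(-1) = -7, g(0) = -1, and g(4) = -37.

g(t) = -3t^2 + 3t - 1

Write g(t) = at^2 + bt + c. Substituting each data point gives a linear system:
  a - b + c = -7
  c = -1
  16a + 4b + c = -37
Solving the system yields a = -3, b = 3, c = -1.
So g(t) = -3t^2 + 3t - 1.
Check: g(0) = -1. ✓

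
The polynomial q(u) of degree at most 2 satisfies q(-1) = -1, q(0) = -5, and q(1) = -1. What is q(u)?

q(u) = 4u^2 - 5

Using the Lagrange interpolation formula with nodes -1, 0, 1:
  L_0(u) = u(u - 1) / 2
  L_1(u) = (u + 1)(u - 1) / -1
  L_2(u) = (u + 1)u / 2
Then q(u) = -1·L_0(u) - 5·L_1(u) - 1·L_2(u).
Expanding and collecting terms gives q(u) = 4u² - 5.
Check: q(1) = -1. ✓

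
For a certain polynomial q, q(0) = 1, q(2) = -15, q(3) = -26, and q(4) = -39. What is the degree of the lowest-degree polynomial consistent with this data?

2

Divided differences on the nodes 0, 2, 3, 4:
  order 0: 1  -15  -26  -39
  order 1: -8  -11  -13
  order 2: -1  -1
  order 3: 0
The order-2 divided differences are all -1 (nonzero) and every higher order vanishes, so the data lies on a polynomial of degree exactly 2.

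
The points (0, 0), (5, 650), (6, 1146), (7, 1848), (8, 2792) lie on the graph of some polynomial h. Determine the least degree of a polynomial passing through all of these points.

Divided differences on the nodes 0, 5, 6, 7, 8:
  order 0: 0  650  1146  1848  2792
  order 1: 130  496  702  944
  order 2: 61  103  121
  order 3: 6  6
  order 4: 0
The order-3 divided differences are all 6 (nonzero) and every higher order vanishes, so the data lies on a polynomial of degree exactly 3.

3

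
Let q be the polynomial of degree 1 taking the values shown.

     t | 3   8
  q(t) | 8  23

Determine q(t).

Write q(t) = at + b. Substituting each data point gives a linear system:
  3a + b = 8
  8a + b = 23
Solving the system yields a = 3, b = -1.
So q(t) = 3t - 1.
Check: q(3) = 8. ✓

q(t) = 3t - 1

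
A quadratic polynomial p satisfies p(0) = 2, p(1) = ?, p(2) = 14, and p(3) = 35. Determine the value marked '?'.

3

On equispaced nodes a degree-2 polynomial has vanishing third forward difference, so
  - p(0) + 3·p(1) - 3·p(2) + p(3) = 0.
Substituting the known values and solving for p(1):
  3·p(1) = 9
  p(1) = 3.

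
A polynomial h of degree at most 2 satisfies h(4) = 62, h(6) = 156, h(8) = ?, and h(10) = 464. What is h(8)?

On equispaced nodes a degree-2 polynomial has vanishing third forward difference, so
  - h(4) + 3·h(6) - 3·h(8) + h(10) = 0.
Substituting the known values and solving for h(8):
  -3·h(8) = -870
  h(8) = 290.

290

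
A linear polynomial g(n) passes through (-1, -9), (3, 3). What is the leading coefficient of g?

3

Write g(n) = an + b. Substituting each data point gives a linear system:
  -a + b = -9
  3a + b = 3
Solving the system yields a = 3, b = -6.
So g(n) = 3n - 6.
The leading coefficient is 3.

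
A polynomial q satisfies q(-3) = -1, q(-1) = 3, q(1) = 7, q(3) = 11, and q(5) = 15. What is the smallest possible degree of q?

Forward differences of the values at n = -3, -1, 1, 3, 5:
  q  : -1  3  7  11  15
  Δ  : 4  4  4  4
  Δ^2: 0  0  0
  Δ^3: 0  0
  Δ^4: 0
The first differences are constant (4) and nonzero, while all higher differences vanish, so the minimal degree is 1.

1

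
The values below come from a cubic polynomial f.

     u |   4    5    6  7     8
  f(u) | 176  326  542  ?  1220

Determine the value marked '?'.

836

The 4 known points determine the degree-3 polynomial uniquely.
Write f(u) = au^3 + bu^2 + cu + d. Substituting each data point gives a linear system:
  64a + 16b + 4c + d = 176
  125a + 25b + 5c + d = 326
  216a + 36b + 6c + d = 542
  512a + 64b + 8c + d = 1220
Solving the system yields a = 2, b = 3, c = 1, d = -4.
So f(u) = 2u^3 + 3u^2 + u - 4.
Then f(7) = 836.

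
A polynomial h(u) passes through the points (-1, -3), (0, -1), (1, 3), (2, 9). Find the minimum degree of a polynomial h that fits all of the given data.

Forward differences of the values at u = -1, 0, 1, 2:
  h  : -3  -1  3  9
  Δ  : 2  4  6
  Δ^2: 2  2
  Δ^3: 0
The second differences are constant (2) and nonzero, while all higher differences vanish, so the minimal degree is 2.

2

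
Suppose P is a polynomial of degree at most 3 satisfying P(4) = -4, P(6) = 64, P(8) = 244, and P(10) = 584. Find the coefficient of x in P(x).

-2

Write P(x) = ax^3 + bx^2 + cx + d. Substituting each data point gives a linear system:
  64a + 16b + 4c + d = -4
  216a + 36b + 6c + d = 64
  512a + 64b + 8c + d = 244
  1000a + 100b + 10c + d = 584
Solving the system yields a = 1, b = -4, c = -2, d = 4.
So P(x) = x³ - 4x² - 2x + 4.
The coefficient of x is -2.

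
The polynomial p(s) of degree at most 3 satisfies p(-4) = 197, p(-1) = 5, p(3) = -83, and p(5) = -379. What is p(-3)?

85

Using the Lagrange interpolation formula with nodes -4, -1, 3, 5:
  L_0(s) = (s + 1)(s - 3)(s - 5) / -189
  L_1(s) = (s + 4)(s - 3)(s - 5) / 72
  L_2(s) = (s + 4)(s + 1)(s - 5) / -56
  L_3(s) = (s + 4)(s + 1)(s - 3) / 108
Then p(s) = 197·L_0(s) + 5·L_1(s) - 83·L_2(s) - 379·L_3(s).
Expanding and collecting terms gives p(s) = -3s^3 - s + 1.
Evaluating at s = -3: p(-3) = 85.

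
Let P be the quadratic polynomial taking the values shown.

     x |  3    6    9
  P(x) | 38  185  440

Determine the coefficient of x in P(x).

Write P(x) = ax^2 + bx + c. Substituting each data point gives a linear system:
  9a + 3b + c = 38
  36a + 6b + c = 185
  81a + 9b + c = 440
Solving the system yields a = 6, b = -5, c = -1.
So P(x) = 6x^2 - 5x - 1.
The coefficient of x is -5.

-5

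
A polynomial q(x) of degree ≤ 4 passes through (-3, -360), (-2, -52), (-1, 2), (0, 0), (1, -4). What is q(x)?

q(x) = -6x^4 - 3x^3 + 5x^2

Write q(x) = ax^4 + bx^3 + cx^2 + dx + e. Substituting each data point gives a linear system:
  81a - 27b + 9c - 3d + e = -360
  16a - 8b + 4c - 2d + e = -52
  a - b + c - d + e = 2
  e = 0
  a + b + c + d + e = -4
Solving the system yields a = -6, b = -3, c = 5, d = 0, e = 0.
So q(x) = -6x⁴ - 3x³ + 5x².
Check: q(-3) = -360. ✓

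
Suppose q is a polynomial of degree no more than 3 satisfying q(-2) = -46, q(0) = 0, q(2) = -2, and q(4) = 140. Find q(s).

q(s) = 4s^3 - 6s^2 - 5s

Write q(s) = as^3 + bs^2 + cs + d. Substituting each data point gives a linear system:
  -8a + 4b - 2c + d = -46
  d = 0
  8a + 4b + 2c + d = -2
  64a + 16b + 4c + d = 140
Solving the system yields a = 4, b = -6, c = -5, d = 0.
So q(s) = 4s^3 - 6s^2 - 5s.
Check: q(0) = 0. ✓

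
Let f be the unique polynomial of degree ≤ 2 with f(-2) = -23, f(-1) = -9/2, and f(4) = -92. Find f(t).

f(t) = -6t^2 + (1/2)t + 2

Write f(t) = at^2 + bt + c. Substituting each data point gives a linear system:
  4a - 2b + c = -23
  a - b + c = -9/2
  16a + 4b + c = -92
Solving the system yields a = -6, b = 1/2, c = 2.
So f(t) = -6t^2 + (1/2)t + 2.
Check: f(-2) = -23. ✓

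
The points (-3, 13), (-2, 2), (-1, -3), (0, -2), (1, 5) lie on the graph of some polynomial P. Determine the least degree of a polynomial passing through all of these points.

Forward differences of the values at s = -3, -2, -1, 0, 1:
  P  : 13  2  -3  -2  5
  Δ  : -11  -5  1  7
  Δ^2: 6  6  6
  Δ^3: 0  0
  Δ^4: 0
The second differences are constant (6) and nonzero, while all higher differences vanish, so the minimal degree is 2.

2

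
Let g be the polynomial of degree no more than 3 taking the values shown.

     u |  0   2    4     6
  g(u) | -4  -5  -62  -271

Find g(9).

-2159/2

Write g(u) = au^3 + bu^2 + cu + d. Substituting each data point gives a linear system:
  d = -4
  8a + 4b + 2c + d = -5
  64a + 16b + 4c + d = -62
  216a + 36b + 6c + d = -271
Solving the system yields a = -2, b = 5, c = -5/2, d = -4.
So g(u) = -2u³ + 5u² - (5/2)u - 4.
Then g(9) = -2159/2.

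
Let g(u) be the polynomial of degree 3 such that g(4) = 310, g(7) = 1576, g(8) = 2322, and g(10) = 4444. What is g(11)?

5868

Using the Lagrange interpolation formula with nodes 4, 7, 8, 10:
  L_0(u) = (u - 7)(u - 8)(u - 10) / -72
  L_1(u) = (u - 4)(u - 8)(u - 10) / 9
  L_2(u) = (u - 4)(u - 7)(u - 10) / -8
  L_3(u) = (u - 4)(u - 7)(u - 8) / 36
Then g(u) = 310·L_0(u) + 1576·L_1(u) + 2322·L_2(u) + 4444·L_3(u).
Expanding and collecting terms gives g(u) = 4u³ + 5u² - 5u - 6.
Evaluating at u = 11: g(11) = 5868.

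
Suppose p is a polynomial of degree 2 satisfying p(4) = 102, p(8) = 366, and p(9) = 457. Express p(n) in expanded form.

p(n) = 5n^2 + 6n - 2

Using the Lagrange interpolation formula with nodes 4, 8, 9:
  L_0(n) = (n - 8)(n - 9) / 20
  L_1(n) = (n - 4)(n - 9) / -4
  L_2(n) = (n - 4)(n - 8) / 5
Then p(n) = 102·L_0(n) + 366·L_1(n) + 457·L_2(n).
Expanding and collecting terms gives p(n) = 5n² + 6n - 2.
Check: p(4) = 102. ✓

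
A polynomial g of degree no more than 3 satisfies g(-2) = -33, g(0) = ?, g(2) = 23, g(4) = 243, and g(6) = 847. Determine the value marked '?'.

On equispaced nodes a degree-3 polynomial has vanishing fourth forward difference, so
  g(-2) - 4·g(0) + 6·g(2) - 4·g(4) + g(6) = 0.
Substituting the known values and solving for g(0):
  -4·g(0) = 20
  g(0) = -5.

-5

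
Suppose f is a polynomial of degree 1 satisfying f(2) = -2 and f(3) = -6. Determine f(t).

Write f(t) = at + b. Substituting each data point gives a linear system:
  2a + b = -2
  3a + b = -6
Solving the system yields a = -4, b = 6.
So f(t) = -4t + 6.
Check: f(3) = -6. ✓

f(t) = -4t + 6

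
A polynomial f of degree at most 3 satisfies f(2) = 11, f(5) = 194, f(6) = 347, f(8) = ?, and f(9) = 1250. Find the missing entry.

863

The 4 known points determine the degree-3 polynomial uniquely.
Write f(n) = an^3 + bn^2 + cn + d. Substituting each data point gives a linear system:
  8a + 4b + 2c + d = 11
  125a + 25b + 5c + d = 194
  216a + 36b + 6c + d = 347
  729a + 81b + 9c + d = 1250
Solving the system yields a = 2, b = -3, c = 4, d = -1.
So f(n) = 2n^3 - 3n^2 + 4n - 1.
Then f(8) = 863.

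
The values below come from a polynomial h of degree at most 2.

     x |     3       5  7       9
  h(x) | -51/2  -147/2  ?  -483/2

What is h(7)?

The 3 known points determine the degree-2 polynomial uniquely.
Write h(x) = ax^2 + bx + c. Substituting each data point gives a linear system:
  9a + 3b + c = -51/2
  25a + 5b + c = -147/2
  81a + 9b + c = -483/2
Solving the system yields a = -3, b = 0, c = 3/2.
So h(x) = -3x^2 + 3/2.
Then h(7) = -291/2.

-291/2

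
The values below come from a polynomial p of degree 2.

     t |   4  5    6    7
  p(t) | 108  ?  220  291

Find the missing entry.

The 3 known points determine the degree-2 polynomial uniquely.
Write p(t) = at^2 + bt + c. Substituting each data point gives a linear system:
  16a + 4b + c = 108
  36a + 6b + c = 220
  49a + 7b + c = 291
Solving the system yields a = 5, b = 6, c = 4.
So p(t) = 5t² + 6t + 4.
Then p(5) = 159.

159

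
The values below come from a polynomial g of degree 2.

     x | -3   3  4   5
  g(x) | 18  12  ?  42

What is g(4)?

The 3 known points determine the degree-2 polynomial uniquely.
Write g(x) = ax^2 + bx + c. Substituting each data point gives a linear system:
  9a - 3b + c = 18
  9a + 3b + c = 12
  25a + 5b + c = 42
Solving the system yields a = 2, b = -1, c = -3.
So g(x) = 2x^2 - x - 3.
Then g(4) = 25.

25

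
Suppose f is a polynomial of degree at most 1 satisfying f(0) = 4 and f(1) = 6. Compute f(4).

12

Using the Lagrange interpolation formula with nodes 0, 1:
  L_0(x) = (x - 1) / -1
  L_1(x) = x / 1
Then f(x) = 4·L_0(x) + 6·L_1(x).
Expanding and collecting terms gives f(x) = 2x + 4.
Evaluating at x = 4: f(4) = 12.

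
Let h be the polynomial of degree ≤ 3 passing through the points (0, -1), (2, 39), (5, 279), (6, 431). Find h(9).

Using the Lagrange interpolation formula with nodes 0, 2, 5, 6:
  L_0(n) = (n - 2)(n - 5)(n - 6) / -60
  L_1(n) = n(n - 5)(n - 6) / 24
  L_2(n) = n(n - 2)(n - 6) / -15
  L_3(n) = n(n - 2)(n - 5) / 24
Then h(n) = -1·L_0(n) + 39·L_1(n) + 279·L_2(n) + 431·L_3(n).
Expanding and collecting terms gives h(n) = n^3 + 5n^2 + 6n - 1.
Evaluating at n = 9: h(9) = 1187.

1187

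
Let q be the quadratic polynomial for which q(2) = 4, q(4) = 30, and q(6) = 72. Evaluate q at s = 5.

Using the Lagrange interpolation formula with nodes 2, 4, 6:
  L_0(s) = (s - 4)(s - 6) / 8
  L_1(s) = (s - 2)(s - 6) / -4
  L_2(s) = (s - 2)(s - 4) / 8
Then q(s) = 4·L_0(s) + 30·L_1(s) + 72·L_2(s).
Expanding and collecting terms gives q(s) = 2s^2 + s - 6.
Evaluating at s = 5: q(5) = 49.

49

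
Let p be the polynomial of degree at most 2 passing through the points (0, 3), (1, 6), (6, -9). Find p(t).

Using the Lagrange interpolation formula with nodes 0, 1, 6:
  L_0(t) = (t - 1)(t - 6) / 6
  L_1(t) = t(t - 6) / -5
  L_2(t) = t(t - 1) / 30
Then p(t) = 3·L_0(t) + 6·L_1(t) - 9·L_2(t).
Expanding and collecting terms gives p(t) = -t² + 4t + 3.
Check: p(0) = 3. ✓

p(t) = -t^2 + 4t + 3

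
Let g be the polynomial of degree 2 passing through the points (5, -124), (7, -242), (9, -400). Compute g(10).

Using the Lagrange interpolation formula with nodes 5, 7, 9:
  L_0(u) = (u - 7)(u - 9) / 8
  L_1(u) = (u - 5)(u - 9) / -4
  L_2(u) = (u - 5)(u - 7) / 8
Then g(u) = -124·L_0(u) - 242·L_1(u) - 400·L_2(u).
Expanding and collecting terms gives g(u) = -5u^2 + u - 4.
Evaluating at u = 10: g(10) = -494.

-494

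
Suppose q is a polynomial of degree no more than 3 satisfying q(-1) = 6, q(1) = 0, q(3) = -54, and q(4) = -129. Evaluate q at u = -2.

Using the Lagrange interpolation formula with nodes -1, 1, 3, 4:
  L_0(u) = (u - 1)(u - 3)(u - 4) / -40
  L_1(u) = (u + 1)(u - 3)(u - 4) / 12
  L_2(u) = (u + 1)(u - 1)(u - 4) / -8
  L_3(u) = (u + 1)(u - 1)(u - 3) / 15
Then q(u) = 6·L_0(u) + 0·L_1(u) - 54·L_2(u) - 129·L_3(u).
Expanding and collecting terms gives q(u) = -2u^3 - u + 3.
Evaluating at u = -2: q(-2) = 21.

21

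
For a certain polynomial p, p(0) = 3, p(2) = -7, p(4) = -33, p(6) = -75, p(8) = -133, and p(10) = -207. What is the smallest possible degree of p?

2

Forward differences of the values at n = 0, 2, 4, 6, 8, 10:
  p  : 3  -7  -33  -75  -133  -207
  Δ  : -10  -26  -42  -58  -74
  Δ^2: -16  -16  -16  -16
  Δ^3: 0  0  0
  Δ^4: 0  0
  Δ^5: 0
The second differences are constant (-16) and nonzero, while all higher differences vanish, so the minimal degree is 2.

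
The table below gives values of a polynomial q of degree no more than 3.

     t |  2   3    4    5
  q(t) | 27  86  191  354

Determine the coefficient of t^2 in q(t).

Write q(t) = at^3 + bt^2 + ct + d. Substituting each data point gives a linear system:
  8a + 4b + 2c + d = 27
  27a + 9b + 3c + d = 86
  64a + 16b + 4c + d = 191
  125a + 25b + 5c + d = 354
Solving the system yields a = 2, b = 5, c = -4, d = -1.
So q(t) = 2t^3 + 5t^2 - 4t - 1.
The coefficient of t^2 is 5.

5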